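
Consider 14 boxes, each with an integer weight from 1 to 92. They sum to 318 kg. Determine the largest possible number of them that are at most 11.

11

Suppose k of them are at most 11. Those contribute at most 11 each and the rest at most 92 each.
So the total is at most 11k + 92(14 − k) = 1288 − 81k. This must still be ≥ 318, so k ≤ 11.
k = 11 is achieved by 11 values at 11 and 3 at 92, total 397; lower one of the 92's by 79 (still > 11) to reach 318.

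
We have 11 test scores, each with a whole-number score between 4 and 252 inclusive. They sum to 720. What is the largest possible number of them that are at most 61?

10

Suppose k of them are at most 61. Those contribute at most 61 each and the rest at most 252 each.
So the total is at most 61k + 252(11 − k) = 2772 − 191k. This must still be ≥ 720, so k ≤ 10.
k = 10 is achieved by 10 values at 61 and 1 at 252, total 862; lower one of the 252's by 142 (still > 61) to reach 720.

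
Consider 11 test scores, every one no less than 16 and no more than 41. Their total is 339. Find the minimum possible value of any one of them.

To make one score as small as possible, make the other 10 as large as possible.
The other 10 can take up 10 × 41 = 410 ≥ 339 − 16, so one score can sit at its floor of 16.
Achievable: one at 16 and the other 10 totalling 323, which fits since 10 × 16 ≤ 323 ≤ 10 × 41.

16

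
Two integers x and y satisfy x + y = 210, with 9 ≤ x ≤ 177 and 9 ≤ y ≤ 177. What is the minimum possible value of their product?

For a fixed sum, xy is smallest when x and y are as far apart as possible.
The extreme feasible split is x = 33, y = 177, giving xy = 5841.

5841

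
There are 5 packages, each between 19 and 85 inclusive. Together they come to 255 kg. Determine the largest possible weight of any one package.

Maximizing one value means minimizing the remaining 4.
The other 4 contribute at least 4 × 19 = 76, leaving at most 255 − 76 = 179.
But each package is capped at 85, so the maximum is 85.
Achievable: one at 85 and the other 4 totalling 170, which fits since 4 × 19 ≤ 170 ≤ 4 × 85.

85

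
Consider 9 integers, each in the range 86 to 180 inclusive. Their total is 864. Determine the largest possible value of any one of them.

To make one integer as large as possible, make the other 8 as small as possible.
The other 8 contribute at least 8 × 86 = 688, leaving at most 864 − 688 = 176.
Since 176 ≤ 180, this is achievable: one at 176 and 8 at 86.

176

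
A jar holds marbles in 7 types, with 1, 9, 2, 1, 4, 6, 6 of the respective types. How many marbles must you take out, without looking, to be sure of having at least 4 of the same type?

In the worst case you take as many as possible of each type without reaching 4: 1 + 3 + 2 + 1 + 3 + 3 + 3 = 16.
The next one must give 4 of some type, so 16 + 1 = 17.

17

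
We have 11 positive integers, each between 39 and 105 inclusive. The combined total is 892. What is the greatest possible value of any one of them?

105

Maximizing one value means minimizing the remaining 10.
The other 10 contribute at least 10 × 39 = 390, leaving at most 892 − 390 = 502.
But each integer is capped at 105, so the maximum is 105.
Achievable: one at 105 and the other 10 totalling 787, which fits since 10 × 39 ≤ 787 ≤ 10 × 105.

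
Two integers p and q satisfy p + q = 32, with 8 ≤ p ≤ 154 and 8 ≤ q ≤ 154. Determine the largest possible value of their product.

With p + q fixed, pq peaks when the two are closest together.
Taking p = 16 and q = 16 (both in [8, 154]) gives pq = 256.

256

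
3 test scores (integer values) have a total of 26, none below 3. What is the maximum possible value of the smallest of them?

8

The 3 values sum to 26, so their minimum is at most ⌊26/3⌋ = 8.
Equality holds with 1 value of 8 and 2 values of 9.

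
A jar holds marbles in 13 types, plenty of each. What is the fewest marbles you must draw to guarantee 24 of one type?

300

You could draw 23 of every type without reaching 24 of any — 299 in all.
One more forces 24 of some type, so 299 + 1 = 300.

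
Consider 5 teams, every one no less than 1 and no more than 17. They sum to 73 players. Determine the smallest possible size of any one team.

To make one team as small as possible, make the other 4 as large as possible.
The other 4 contribute at most 4 × 17 = 68, leaving at least 73 − 68 = 5.
Since 5 ≥ 1, this is achievable: one at 5 and 4 at 17.

5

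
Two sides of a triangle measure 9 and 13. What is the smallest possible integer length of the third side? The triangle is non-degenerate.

The third side must exceed |9 − 13| = 4.
The smallest integer above 4 is 5.

5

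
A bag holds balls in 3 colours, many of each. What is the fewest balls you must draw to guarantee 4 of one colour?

In the worst case you draw 3 of each of the 3 colours: 3 × 3 = 9.
One more forces 4 of some colour, so 9 + 1 = 10.

10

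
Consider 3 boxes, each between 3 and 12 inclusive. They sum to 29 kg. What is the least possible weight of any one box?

To make one box as small as possible, make the other 2 as large as possible.
The other 2 contribute at most 2 × 12 = 24, leaving at least 29 − 24 = 5.
Since 5 ≥ 3, this is achievable: one at 5 and 2 at 12.

5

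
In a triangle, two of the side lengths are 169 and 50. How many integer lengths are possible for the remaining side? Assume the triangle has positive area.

99

The triangle inequality gives |169 − 50| < c < 169 + 50, i.e. 119 < c < 219.
So c can be any integer from 120 to 218: 99 values.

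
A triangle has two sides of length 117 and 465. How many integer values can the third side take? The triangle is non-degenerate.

The triangle inequality gives |117 − 465| < c < 117 + 465, i.e. 348 < c < 582.
So c can be any integer from 349 to 581: 233 values.

233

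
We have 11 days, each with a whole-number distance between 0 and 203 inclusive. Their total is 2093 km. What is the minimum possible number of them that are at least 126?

10

If only k of them are at least 126, the other 11 − k are at most 125, so the total is at most k·203 + (11 − k)·125.
This must reach 2093, so k·203 + (11 − k)·125 ≥ 2093, giving k ≥ 10.
Exactly 10 works: 10 values at 203 and 1 at 125 total 2155; lower one of the high values by 62 (still ≥ 126) to hit 2093.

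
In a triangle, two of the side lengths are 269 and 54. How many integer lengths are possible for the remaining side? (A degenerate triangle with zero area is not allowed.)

The triangle inequality gives |269 − 54| < c < 269 + 54, i.e. 215 < c < 323.
So c can be any integer from 216 to 322: 107 values.

107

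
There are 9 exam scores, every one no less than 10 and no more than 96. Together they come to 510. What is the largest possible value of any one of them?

96

To make one score as large as possible, make the other 8 as small as possible.
The other 8 contribute at least 8 × 10 = 80, leaving at most 510 − 80 = 430.
But each score is capped at 96, so the maximum is 96.
Achievable: one at 96 and the other 8 totalling 414, which fits since 8 × 10 ≤ 414 ≤ 8 × 96.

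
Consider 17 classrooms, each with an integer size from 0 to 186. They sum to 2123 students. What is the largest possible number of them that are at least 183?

Suppose k of them are at least 183. Those contribute at least 183 each and the other 17 − k at least 0 each.
So the total is at least 183k + 0(17 − k) = 0 + 183k. This must be ≤ 2123, giving k ≤ 11.
k = 11 is achieved by 11 values at 183 and 6 at 0, total 2013; add 110 to one value (staying below 183) to reach 2123.

11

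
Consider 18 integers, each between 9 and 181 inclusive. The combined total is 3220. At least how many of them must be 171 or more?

If only k of them are at least 171, the other 18 − k are at most 170, so the total is at most k·181 + (18 − k)·170.
This must reach 3220, so k·181 + (18 − k)·170 ≥ 3220, giving k ≥ 15.
Exactly 15 works: 15 values at 181 and 3 at 170 total 3225; lower one of the high values by 5 (still ≥ 171) to hit 3220.

15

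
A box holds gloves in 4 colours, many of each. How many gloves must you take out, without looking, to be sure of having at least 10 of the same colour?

37

You could draw 9 of every colour without reaching 10 of any — 36 in all.
One more forces 10 of some colour, so 36 + 1 = 37.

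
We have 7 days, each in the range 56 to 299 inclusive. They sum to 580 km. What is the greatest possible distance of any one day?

Maximizing one value means minimizing the remaining 6.
The other 6 contribute at least 6 × 56 = 336, leaving at most 580 − 336 = 244.
Since 244 ≤ 299, this is achievable: one at 244 and 6 at 56.

244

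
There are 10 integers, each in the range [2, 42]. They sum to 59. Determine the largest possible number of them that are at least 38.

With k values at 38 or above and the rest at least 2, the sum is at least 20 + 36k.
Since the sum is 59, we need 36k ≤ 39, i.e. k ≤ 1.
k = 1 is achieved by 1 value at 38 and 9 at 2, total 56; add 3 to one value (staying below 38) to reach 59.

1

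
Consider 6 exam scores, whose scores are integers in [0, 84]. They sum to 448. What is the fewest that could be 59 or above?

4

If only k of them are at least 59, the other 6 − k are at most 58, so the total is at most k·84 + (6 − k)·58.
This must reach 448, so k·84 + (6 − k)·58 ≥ 448, giving k ≥ 4.
Exactly 4 works: 4 values at 84 and 2 at 58 total 452; lower one of the high values by 4 (still ≥ 59) to hit 448.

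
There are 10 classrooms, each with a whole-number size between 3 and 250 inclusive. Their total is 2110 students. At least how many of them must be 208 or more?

If only k of them are at least 208, the other 10 − k are at most 207, so the total is at most k·250 + (10 − k)·207.
This must reach 2110, so k·250 + (10 − k)·207 ≥ 2110, giving k ≥ 1.
Exactly 1 works: 1 value at 250 and 9 at 207 total 2113; lower one of the high values by 3 (still ≥ 208) to hit 2110.

1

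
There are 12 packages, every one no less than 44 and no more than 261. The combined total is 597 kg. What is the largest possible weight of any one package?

113

Maximizing one value means minimizing the remaining 11.
The other 11 contribute at least 11 × 44 = 484, leaving at most 597 − 484 = 113.
Since 113 ≤ 261, this is achievable: one at 113 and 11 at 44.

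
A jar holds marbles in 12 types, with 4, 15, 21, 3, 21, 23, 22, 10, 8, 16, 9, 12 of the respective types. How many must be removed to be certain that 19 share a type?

150

In the worst case you take as many as possible of each type without reaching 19: 4 + 15 + 18 + 3 + 18 + 18 + 18 + 10 + 8 + 16 + 9 + 12 = 149.
The next one must give 19 of some type, so 149 + 1 = 150.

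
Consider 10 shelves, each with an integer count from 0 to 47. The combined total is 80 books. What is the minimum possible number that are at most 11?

If only k of them are at most 11, the other 10 − k are at least 12, so the total is at least (10 − k)·12 + k·0.
This is ≤ 80, so (10 − k)·12 + 0k ≤ 80, which gives k ≥ 4.
Exactly 4 works: 4 values at 0 and 6 at 12 total 72; raise one of the low values by 8 (still ≤ 11) to hit 80.

4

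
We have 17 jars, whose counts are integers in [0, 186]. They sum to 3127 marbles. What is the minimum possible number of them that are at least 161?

If only k of them are at least 161, the other 17 − k are at most 160, so the total is at most k·186 + (17 − k)·160.
This must reach 3127, so k·186 + (17 − k)·160 ≥ 3127, giving k ≥ 16.
Exactly 16 works: 16 values at 186 and 1 at 160 total 3136; lower one of the high values by 9 (still ≥ 161) to hit 3127.

16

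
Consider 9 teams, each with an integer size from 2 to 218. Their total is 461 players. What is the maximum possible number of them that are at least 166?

If k of the values are ≥ 166, the total is ≥ 166k + 2(9 − k).
Setting 166k + 2(9 − k) ≤ 461 gives 164k ≤ 443, so k ≤ 2.
k = 2 is achieved by 2 values at 166 and 7 at 2, total 346; add 115 to one value (staying below 166) to reach 461.

2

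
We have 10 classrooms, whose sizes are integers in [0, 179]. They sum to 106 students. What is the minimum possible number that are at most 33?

If only k of them are at most 33, the other 10 − k are at least 34, so the total is at least (10 − k)·34 + k·0.
This is ≤ 106, so (10 − k)·34 + 0k ≤ 106, which gives k ≥ 7.
Exactly 7 works: 7 values at 0 and 3 at 34 total 102; raise one of the low values by 4 (still ≤ 33) to hit 106.

7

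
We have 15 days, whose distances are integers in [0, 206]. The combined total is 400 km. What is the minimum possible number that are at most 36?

Each value above 36 is at least 37, contributing at least 37 − 0 = 37 above the floor 0.
The sum exceeds the floor total 0 by 400, so at most ⌊400/37⌋ = 10 exceed 36, and at least 5 are ≤ 36.
Exactly 5 works: 5 values at 0 and 10 at 37 total 370; raise one of the low values by 30 (still ≤ 36) to hit 400.

5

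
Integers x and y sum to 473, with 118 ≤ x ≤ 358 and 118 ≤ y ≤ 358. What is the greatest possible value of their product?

55932

xy = x(473 − x) is maximized when x is as near 473/2 as the bounds allow.
Taking x = 236 and y = 237 (both in [118, 358]) gives xy = 55932.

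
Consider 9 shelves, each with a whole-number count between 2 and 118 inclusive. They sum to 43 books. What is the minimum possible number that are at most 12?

7

Each value above 12 is at least 13, contributing at least 13 − 2 = 11 above the floor 2.
The sum exceeds the floor total 18 by 25, so at most ⌊25/11⌋ = 2 exceed 12, and at least 7 are ≤ 12.
Exactly 7 works: 7 values at 2 and 2 at 13 total 40; raise one of the low values by 3 (still ≤ 12) to hit 43.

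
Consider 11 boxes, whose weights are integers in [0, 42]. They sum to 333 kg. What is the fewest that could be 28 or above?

Suppose at most 11 − j of them reach 28; then j values are ≤ 27 and the rest ≤ 42.
The total is then ≤ 27·j + 42·(11 − j) = 462 − 15j. For this to be ≥ 333 we need j ≤ 8, so at least 11 − 8 = 3 must reach 28.
Exactly 3 works: 3 values at 42 and 8 at 27 total 342; lower one of the high values by 9 (still ≥ 28) to hit 333.

3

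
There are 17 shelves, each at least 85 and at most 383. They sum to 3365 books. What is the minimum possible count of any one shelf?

85

Minimizing one value means maximizing the remaining 16.
The other 16 can take up 16 × 383 = 6128 ≥ 3365 − 85, so one shelf can sit at its floor of 85.
Achievable: one at 85 and the other 16 totalling 3280, which fits since 16 × 85 ≤ 3280 ≤ 16 × 383.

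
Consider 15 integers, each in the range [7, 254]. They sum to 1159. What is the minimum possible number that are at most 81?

1

If only k of them are at most 81, the other 15 − k are at least 82, so the total is at least (15 − k)·82 + k·7.
This is ≤ 1159, so (15 − k)·82 + 7k ≤ 1159, which gives k ≥ 1.
Exactly 1 works: 1 value at 7 and 14 at 82 total 1155; raise one of the low values by 4 (still ≤ 81) to hit 1159.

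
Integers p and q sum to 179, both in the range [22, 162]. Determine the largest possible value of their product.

With p + q fixed, pq peaks when the two are closest together.
Taking p = 89 and q = 90 (both in [22, 162]) gives pq = 8010.

8010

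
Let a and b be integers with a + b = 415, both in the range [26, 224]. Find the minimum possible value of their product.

42784

For a fixed sum, ab is smallest when a and b are as far apart as possible.
At the endpoint a = 191, b = 415 − 191 = 224, so ab = 191 × 224 = 42784.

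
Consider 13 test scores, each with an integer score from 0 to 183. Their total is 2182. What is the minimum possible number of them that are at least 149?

Suppose at most 13 − j of them reach 149; then j values are ≤ 148 and the rest ≤ 183.
The total is then ≤ 148·j + 183·(13 − j) = 2379 − 35j. For this to be ≥ 2182 we need j ≤ 5, so at least 13 − 5 = 8 must reach 149.
Exactly 8 works: 8 values at 183 and 5 at 148 total 2204; lower one of the high values by 22 (still ≥ 149) to hit 2182.

8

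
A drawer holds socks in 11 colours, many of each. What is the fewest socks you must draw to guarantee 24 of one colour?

You could draw 23 of every colour without reaching 24 of any — 253 in all.
One more forces 24 of some colour, so 253 + 1 = 254.

254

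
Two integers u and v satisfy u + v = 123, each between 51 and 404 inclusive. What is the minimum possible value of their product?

3672

For a fixed sum, uv is smallest when u and v are as far apart as possible.
The extreme feasible split is u = 51, v = 72, giving uv = 3672.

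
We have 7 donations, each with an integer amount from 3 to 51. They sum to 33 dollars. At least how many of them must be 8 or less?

Each value above 8 is at least 9, contributing at least 9 − 3 = 6 above the floor 3.
The sum exceeds the floor total 21 by 12, so at most ⌊12/6⌋ = 2 exceed 8, and at least 5 are ≤ 8.
Exactly 5 works: 5 values at 3 and 2 at 9 total 33.

5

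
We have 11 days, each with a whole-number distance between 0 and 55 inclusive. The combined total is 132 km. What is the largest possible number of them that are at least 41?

If k of the values are ≥ 41, the total is ≥ 41k + 0(11 − k).
Setting 41k + 0(11 − k) ≤ 132 gives 41k ≤ 132, so k ≤ 3.
k = 3 is achieved by 3 values at 41 and 8 at 0, total 123; add 9 to one value (staying below 41) to reach 132.

3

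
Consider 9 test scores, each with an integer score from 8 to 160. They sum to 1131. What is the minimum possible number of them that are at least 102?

4

Suppose at most 9 − j of them reach 102; then j values are ≤ 101 and the rest ≤ 160.
The total is then ≤ 101·j + 160·(9 − j) = 1440 − 59j. For this to be ≥ 1131 we need j ≤ 5, so at least 9 − 5 = 4 must reach 102.
Exactly 4 works: 4 values at 160 and 5 at 101 total 1145; lower one of the high values by 14 (still ≥ 102) to hit 1131.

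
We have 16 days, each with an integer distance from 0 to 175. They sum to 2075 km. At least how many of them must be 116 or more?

4

Suppose at most 16 − j of them reach 116; then j values are ≤ 115 and the rest ≤ 175.
The total is then ≤ 115·j + 175·(16 − j) = 2800 − 60j. For this to be ≥ 2075 we need j ≤ 12, so at least 16 − 12 = 4 must reach 116.
Exactly 4 works: 4 values at 175 and 12 at 115 total 2080; lower one of the high values by 5 (still ≥ 116) to hit 2075.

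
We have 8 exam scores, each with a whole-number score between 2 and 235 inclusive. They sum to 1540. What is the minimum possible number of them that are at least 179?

3

If only k of them are at least 179, the other 8 − k are at most 178, so the total is at most k·235 + (8 − k)·178.
This must reach 1540, so k·235 + (8 − k)·178 ≥ 1540, giving k ≥ 3.
Exactly 3 works: 3 values at 235 and 5 at 178 total 1595; lower one of the high values by 55 (still ≥ 179) to hit 1540.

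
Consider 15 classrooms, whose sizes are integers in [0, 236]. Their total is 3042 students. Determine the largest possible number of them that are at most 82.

Each value at 82 or below falls at least 236 − 82 = 154 short of the ceiling 236.
The ceiling total is 15 × 236 = 3540, and we need 3042, so at most ⌊(3540 − 3042)/154⌋ = 3 can be that low.
k = 3 is achieved by 3 values at 82 and 12 at 236, total 3078; lower one of the 236's by 36 (still > 82) to reach 3042.

3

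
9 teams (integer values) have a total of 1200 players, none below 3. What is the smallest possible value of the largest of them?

If every one of the 9 were at most 133, the total would be at most 9 × 133 = 1197 < 1200.
Equality holds with 3 values of 134 and 6 values of 133.

134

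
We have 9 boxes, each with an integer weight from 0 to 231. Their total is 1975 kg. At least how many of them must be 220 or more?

1

Each value short of 220 is at most 219, costing at least 231 − 219 = 12 against the maximum total of 2079.
We can afford to lose at most 2079 − 1975 = 104, so at most ⌊104/12⌋ = 8 fall short, and at least 1 are ≥ 220.
Exactly 1 works: 1 value at 231 and 8 at 219 total 1983; lower one of the high values by 8 (still ≥ 220) to hit 1975.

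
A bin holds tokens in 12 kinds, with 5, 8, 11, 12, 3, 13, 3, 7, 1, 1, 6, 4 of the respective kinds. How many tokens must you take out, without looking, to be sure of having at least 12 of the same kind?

In the worst case you take as many as possible of each kind without reaching 12: 5 + 8 + 11 + 11 + 3 + 11 + 3 + 7 + 1 + 1 + 6 + 4 = 71.
The next one must give 12 of some kind, so 71 + 1 = 72.

72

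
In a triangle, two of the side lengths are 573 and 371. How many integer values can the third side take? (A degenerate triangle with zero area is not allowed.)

741

The triangle inequality gives |573 − 371| < c < 573 + 371, i.e. 202 < c < 944.
So c can be any integer from 203 to 943: 741 values.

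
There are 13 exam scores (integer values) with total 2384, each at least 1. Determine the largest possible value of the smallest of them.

183

The average is 2384/13 < 184, so some value is ≤ 183.
Equality holds with 8 values of 183 and 5 values of 184.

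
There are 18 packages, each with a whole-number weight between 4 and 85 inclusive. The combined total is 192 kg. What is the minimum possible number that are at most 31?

Let j be the number exceeding 31. Then the total is ≥ 32·j + 4·(18 − j) = 72 + 28j.
So 28j ≤ 120 and j ≤ 4; hence at least 18 − 4 = 14 are ≤ 31.
Exactly 14 works: 14 values at 4 and 4 at 32 total 184; raise one of the low values by 8 (still ≤ 31) to hit 192.

14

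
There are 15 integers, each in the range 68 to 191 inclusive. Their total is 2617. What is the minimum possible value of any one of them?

To make one integer as small as possible, make the other 14 as large as possible.
The other 14 can take up 14 × 191 = 2674 ≥ 2617 − 68, so one integer can sit at its floor of 68.
Achievable: one at 68 and the other 14 totalling 2549, which fits since 14 × 68 ≤ 2549 ≤ 14 × 191.

68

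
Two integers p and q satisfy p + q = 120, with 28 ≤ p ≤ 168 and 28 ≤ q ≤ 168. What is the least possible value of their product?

2576

Since p + q is fixed, pushing one of them to its bound minimizes the product.
The extreme feasible split is p = 28, q = 92, giving pq = 2576.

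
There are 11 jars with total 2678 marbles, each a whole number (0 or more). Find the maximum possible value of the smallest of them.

243

The 11 values sum to 2678, so their minimum is at most ⌊2678/11⌋ = 243.
Equality holds with 6 values of 243 and 5 values of 244.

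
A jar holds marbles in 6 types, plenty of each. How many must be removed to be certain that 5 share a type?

25

In the worst case you draw 4 of each of the 6 types: 6 × 4 = 24.
One more forces 5 of some type, so 24 + 1 = 25.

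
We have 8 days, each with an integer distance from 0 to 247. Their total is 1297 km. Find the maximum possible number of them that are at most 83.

4

Each value at 83 or below falls at least 247 − 83 = 164 short of the ceiling 247.
The ceiling total is 8 × 247 = 1976, and we need 1297, so at most ⌊(1976 − 1297)/164⌋ = 4 can be that low.
k = 4 is achieved by 4 values at 83 and 4 at 247, total 1320; lower one of the 247's by 23 (still > 83) to reach 1297.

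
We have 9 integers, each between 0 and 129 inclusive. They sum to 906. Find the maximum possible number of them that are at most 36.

Suppose k of them are at most 36. Those contribute at most 36 each and the rest at most 129 each.
So the total is at most 36k + 129(9 − k) = 1161 − 93k. This must still be ≥ 906, so k ≤ 2.
k = 2 is achieved by 2 values at 36 and 7 at 129, total 975; lower one of the 129's by 69 (still > 36) to reach 906.

2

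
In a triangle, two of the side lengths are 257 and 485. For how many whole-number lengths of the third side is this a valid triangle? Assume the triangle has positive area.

The triangle inequality gives |257 − 485| < c < 257 + 485, i.e. 228 < c < 742.
So c can be any integer from 229 to 741: 513 values.

513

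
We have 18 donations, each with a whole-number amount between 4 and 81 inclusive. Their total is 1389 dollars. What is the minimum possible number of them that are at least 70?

13

Each value short of 70 is at most 69, costing at least 81 − 69 = 12 against the maximum total of 1458.
We can afford to lose at most 1458 − 1389 = 69, so at most ⌊69/12⌋ = 5 fall short, and at least 13 are ≥ 70.
Exactly 13 works: 13 values at 81 and 5 at 69 total 1398; lower one of the high values by 9 (still ≥ 70) to hit 1389.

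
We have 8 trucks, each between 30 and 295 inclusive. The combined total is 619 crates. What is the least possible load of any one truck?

30

Minimizing one value means maximizing the remaining 7.
The other 7 can take up 7 × 295 = 2065 ≥ 619 − 30, so one truck can sit at its floor of 30.
Achievable: one at 30 and the other 7 totalling 589, which fits since 7 × 30 ≤ 589 ≤ 7 × 295.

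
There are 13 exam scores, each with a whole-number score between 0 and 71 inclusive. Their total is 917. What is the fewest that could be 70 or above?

10

Each value short of 70 is at most 69, costing at least 71 − 69 = 2 against the maximum total of 923.
We can afford to lose at most 923 − 917 = 6, so at most ⌊6/2⌋ = 3 fall short, and at least 10 are ≥ 70.
Exactly 10 works: 10 values at 71 and 3 at 69 total 917.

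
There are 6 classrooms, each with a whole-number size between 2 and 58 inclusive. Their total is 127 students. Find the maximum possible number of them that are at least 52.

2

If k of the values are ≥ 52, the total is ≥ 52k + 2(6 − k).
Setting 52k + 2(6 − k) ≤ 127 gives 50k ≤ 115, so k ≤ 2.
k = 2 is achieved by 2 values at 52 and 4 at 2, total 112; add 15 to one value (staying below 52) to reach 127.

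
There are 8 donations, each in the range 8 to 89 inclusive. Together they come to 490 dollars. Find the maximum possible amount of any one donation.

Maximizing one value means minimizing the remaining 7.
The other 7 contribute at least 7 × 8 = 56, leaving at most 490 − 56 = 434.
But each donation is capped at 89, so the maximum is 89.
Achievable: one at 89 and the other 7 totalling 401, which fits since 7 × 8 ≤ 401 ≤ 7 × 89.

89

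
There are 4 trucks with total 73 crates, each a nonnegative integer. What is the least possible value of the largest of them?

The average is 73/4 > 18, so not all 4 can be 18 or less; the largest is ≥ 19.
Taking 3 copies of 18 and 1 copy of 19 gives exactly 73, so 19 is attained.

19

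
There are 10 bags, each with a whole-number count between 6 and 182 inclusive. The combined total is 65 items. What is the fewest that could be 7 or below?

8

If only k of them are at most 7, the other 10 − k are at least 8, so the total is at least (10 − k)·8 + k·6.
This is ≤ 65, so (10 − k)·8 + 6k ≤ 65, which gives k ≥ 8.
Exactly 8 works: 8 values at 6 and 2 at 8 total 64; raise one of the low values by 1 (still ≤ 7) to hit 65.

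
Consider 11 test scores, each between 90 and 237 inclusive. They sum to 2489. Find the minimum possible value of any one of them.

To make one score as small as possible, make the other 10 as large as possible.
The other 10 contribute at most 10 × 237 = 2370, leaving at least 2489 − 2370 = 119.
Since 119 ≥ 90, this is achievable: one at 119 and 10 at 237.

119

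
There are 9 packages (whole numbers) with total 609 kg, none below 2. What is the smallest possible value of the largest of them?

The 9 values sum to 609, so their maximum is at least ⌈609/9⌉ = 68.
Taking 3 copies of 67 and 6 copies of 68 gives exactly 609, so 68 is attained.

68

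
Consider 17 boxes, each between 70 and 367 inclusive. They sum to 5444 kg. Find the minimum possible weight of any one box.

70

To make one box as small as possible, make the other 16 as large as possible.
The other 16 can take up 16 × 367 = 5872 ≥ 5444 − 70, so one box can sit at its floor of 70.
Achievable: one at 70 and the other 16 totalling 5374, which fits since 16 × 70 ≤ 5374 ≤ 16 × 367.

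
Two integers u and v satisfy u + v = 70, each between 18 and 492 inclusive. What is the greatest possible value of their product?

1225

For a fixed sum, the product uv is largest when u and v are as close as possible.
Taking u = 35 and v = 35 (both in [18, 492]) gives uv = 1225.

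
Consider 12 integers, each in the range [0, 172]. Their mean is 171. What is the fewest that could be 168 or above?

10

The total is 12 × 171 = 2052.
Each value short of 168 is at most 167, costing at least 172 − 167 = 5 against the maximum total of 2064.
We can afford to lose at most 2064 − 2052 = 12, so at most ⌊12/5⌋ = 2 fall short, and at least 10 are ≥ 168.
Exactly 10 works: 10 values at 172 and 2 at 167 total 2054; lower one of the high values by 2 (still ≥ 168) to hit 2052.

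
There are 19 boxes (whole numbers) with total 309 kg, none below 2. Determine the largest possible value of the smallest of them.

16

The average is 309/19 < 17, so some value is ≤ 16.
Equality holds with 14 values of 16 and 5 values of 17.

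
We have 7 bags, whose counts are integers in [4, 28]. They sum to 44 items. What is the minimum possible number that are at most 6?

Each value above 6 is at least 7, contributing at least 7 − 4 = 3 above the floor 4.
The sum exceeds the floor total 28 by 16, so at most ⌊16/3⌋ = 5 exceed 6, and at least 2 are ≤ 6.
Exactly 2 works: 2 values at 4 and 5 at 7 total 43; raise one of the low values by 1 (still ≤ 6) to hit 44.

2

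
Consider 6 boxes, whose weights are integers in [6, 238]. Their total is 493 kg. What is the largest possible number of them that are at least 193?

If k of the values are ≥ 193, the total is ≥ 193k + 6(6 − k).
Setting 193k + 6(6 − k) ≤ 493 gives 187k ≤ 457, so k ≤ 2.
k = 2 is achieved by 2 values at 193 and 4 at 6, total 410; add 83 to one value (staying below 193) to reach 493.

2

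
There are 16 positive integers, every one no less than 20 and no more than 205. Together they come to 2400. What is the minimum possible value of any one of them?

To make one integer as small as possible, make the other 15 as large as possible.
The other 15 can take up 15 × 205 = 3075 ≥ 2400 − 20, so one integer can sit at its floor of 20.
Achievable: one at 20 and the other 15 totalling 2380, which fits since 15 × 20 ≤ 2380 ≤ 15 × 205.

20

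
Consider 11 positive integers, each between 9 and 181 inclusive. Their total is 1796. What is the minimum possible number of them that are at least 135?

Suppose at most 11 − j of them reach 135; then j values are ≤ 134 and the rest ≤ 181.
The total is then ≤ 134·j + 181·(11 − j) = 1991 − 47j. For this to be ≥ 1796 we need j ≤ 4, so at least 11 − 4 = 7 must reach 135.
Exactly 7 works: 7 values at 181 and 4 at 134 total 1803; lower one of the high values by 7 (still ≥ 135) to hit 1796.

7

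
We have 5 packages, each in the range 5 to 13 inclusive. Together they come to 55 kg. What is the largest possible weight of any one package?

13

To make one package as large as possible, make the other 4 as small as possible.
The other 4 contribute at least 4 × 5 = 20, leaving at most 55 − 20 = 35.
But each package is capped at 13, so the maximum is 13.
Achievable: one at 13 and the other 4 totalling 42, which fits since 4 × 5 ≤ 42 ≤ 4 × 13.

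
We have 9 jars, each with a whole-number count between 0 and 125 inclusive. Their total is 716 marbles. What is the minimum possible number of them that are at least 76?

1

Each value short of 76 is at most 75, costing at least 125 − 75 = 50 against the maximum total of 1125.
We can afford to lose at most 1125 − 716 = 409, so at most ⌊409/50⌋ = 8 fall short, and at least 1 are ≥ 76.
Exactly 1 works: 1 value at 125 and 8 at 75 total 725; lower one of the high values by 9 (still ≥ 76) to hit 716.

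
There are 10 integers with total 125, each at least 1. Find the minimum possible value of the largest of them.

13

The average is 125/10 > 12, so not all 10 can be 12 or less; the largest is ≥ 13.
Equality holds with 5 values of 13 and 5 values of 12.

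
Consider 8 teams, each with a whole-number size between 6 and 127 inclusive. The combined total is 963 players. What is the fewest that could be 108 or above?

Each value short of 108 is at most 107, costing at least 127 − 107 = 20 against the maximum total of 1016.
We can afford to lose at most 1016 − 963 = 53, so at most ⌊53/20⌋ = 2 fall short, and at least 6 are ≥ 108.
Exactly 6 works: 6 values at 127 and 2 at 107 total 976; lower one of the high values by 13 (still ≥ 108) to hit 963.

6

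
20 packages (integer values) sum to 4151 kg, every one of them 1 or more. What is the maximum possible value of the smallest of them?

207

The 20 values sum to 4151, so their minimum is at most ⌊4151/20⌋ = 207.
Taking 9 copies of 207 and 11 copies of 208 gives exactly 4151, so 207 is attained.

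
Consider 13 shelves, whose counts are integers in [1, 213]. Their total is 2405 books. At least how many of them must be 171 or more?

5

If only k of them are at least 171, the other 13 − k are at most 170, so the total is at most k·213 + (13 − k)·170.
This must reach 2405, so k·213 + (13 − k)·170 ≥ 2405, giving k ≥ 5.
Exactly 5 works: 5 values at 213 and 8 at 170 total 2425; lower one of the high values by 20 (still ≥ 171) to hit 2405.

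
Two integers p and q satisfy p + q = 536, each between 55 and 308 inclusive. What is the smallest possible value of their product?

70224

For a fixed sum, pq is smallest when p and q are as far apart as possible.
At the endpoint p = 228, q = 536 − 228 = 308, so pq = 228 × 308 = 70224.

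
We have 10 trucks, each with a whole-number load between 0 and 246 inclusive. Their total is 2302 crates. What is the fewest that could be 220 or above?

Suppose at most 10 − j of them reach 220; then j values are ≤ 219 and the rest ≤ 246.
The total is then ≤ 219·j + 246·(10 − j) = 2460 − 27j. For this to be ≥ 2302 we need j ≤ 5, so at least 10 − 5 = 5 must reach 220.
Exactly 5 works: 5 values at 246 and 5 at 219 total 2325; lower one of the high values by 23 (still ≥ 220) to hit 2302.

5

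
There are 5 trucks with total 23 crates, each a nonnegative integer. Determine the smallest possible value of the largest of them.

If every one of the 5 were at most 4, the total would be at most 5 × 4 = 20 < 23.
Achievable: 3 of them at 5 and 2 at 4 total 23.

5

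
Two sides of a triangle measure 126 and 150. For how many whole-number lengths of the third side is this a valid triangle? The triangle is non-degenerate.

The triangle inequality gives |126 − 150| < c < 126 + 150, i.e. 24 < c < 276.
So c can be any integer from 25 to 275: 251 values.

251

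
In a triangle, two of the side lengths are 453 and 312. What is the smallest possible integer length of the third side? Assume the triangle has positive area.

142

The third side must exceed |453 − 312| = 141.
The smallest integer above 141 is 142.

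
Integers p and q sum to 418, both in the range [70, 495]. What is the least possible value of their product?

Since p + q is fixed, pushing one of them to its bound minimizes the product.
The extreme feasible split is p = 70, q = 348, giving pq = 24360.

24360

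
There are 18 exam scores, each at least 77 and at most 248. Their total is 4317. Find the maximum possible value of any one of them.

248

To make one score as large as possible, make the other 17 as small as possible.
The other 17 contribute at least 17 × 77 = 1309, leaving at most 4317 − 1309 = 3008.
But each score is capped at 248, so the maximum is 248.
Achievable: one at 248 and the other 17 totalling 4069, which fits since 17 × 77 ≤ 4069 ≤ 17 × 248.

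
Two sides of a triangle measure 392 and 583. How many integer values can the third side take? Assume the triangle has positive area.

783

The triangle inequality gives |392 − 583| < c < 392 + 583, i.e. 191 < c < 975.
So c can be any integer from 192 to 974: 783 values.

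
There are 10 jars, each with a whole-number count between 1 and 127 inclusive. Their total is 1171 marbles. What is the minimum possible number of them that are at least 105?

6

If only k of them are at least 105, the other 10 − k are at most 104, so the total is at most k·127 + (10 − k)·104.
This must reach 1171, so k·127 + (10 − k)·104 ≥ 1171, giving k ≥ 6.
Exactly 6 works: 6 values at 127 and 4 at 104 total 1178; lower one of the high values by 7 (still ≥ 105) to hit 1171.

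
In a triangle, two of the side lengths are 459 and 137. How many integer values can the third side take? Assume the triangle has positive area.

The triangle inequality gives |459 − 137| < c < 459 + 137, i.e. 322 < c < 596.
So c can be any integer from 323 to 595: 273 values.

273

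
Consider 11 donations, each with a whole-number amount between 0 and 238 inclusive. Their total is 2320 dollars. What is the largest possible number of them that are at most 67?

1

Suppose k of them are at most 67. Those contribute at most 67 each and the rest at most 238 each.
So the total is at most 67k + 238(11 − k) = 2618 − 171k. This must still be ≥ 2320, so k ≤ 1.
k = 1 is achieved by 1 value at 67 and 10 at 238, total 2447; lower one of the 238's by 127 (still > 67) to reach 2320.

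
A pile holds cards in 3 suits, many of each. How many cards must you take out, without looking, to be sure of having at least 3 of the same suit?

In the worst case you draw 2 of each of the 3 suits: 3 × 2 = 6.
One more forces 3 of some suit, so 6 + 1 = 7.

7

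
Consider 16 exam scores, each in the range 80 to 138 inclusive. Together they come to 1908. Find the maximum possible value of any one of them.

To make one score as large as possible, make the other 15 as small as possible.
The other 15 contribute at least 15 × 80 = 1200, leaving at most 1908 − 1200 = 708.
But each score is capped at 138, so the maximum is 138.
Achievable: one at 138 and the other 15 totalling 1770, which fits since 15 × 80 ≤ 1770 ≤ 15 × 138.

138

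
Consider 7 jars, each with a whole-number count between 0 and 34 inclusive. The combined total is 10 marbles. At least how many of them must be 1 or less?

Each value above 1 is at least 2, contributing at least 2 − 0 = 2 above the floor 0.
The sum exceeds the floor total 0 by 10, so at most ⌊10/2⌋ = 5 exceed 1, and at least 2 are ≤ 1.
Exactly 2 works: 2 values at 0 and 5 at 2 total 10.

2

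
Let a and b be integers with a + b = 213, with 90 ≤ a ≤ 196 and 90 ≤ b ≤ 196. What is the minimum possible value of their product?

11070

For a fixed sum, ab is smallest when a and b are as far apart as possible.
The extreme feasible split is a = 90, b = 123, giving ab = 11070.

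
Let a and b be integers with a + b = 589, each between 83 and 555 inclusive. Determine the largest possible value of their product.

With a + b fixed, ab peaks when the two are closest together.
Taking a = 294 and b = 295 (both in [83, 555]) gives ab = 86730.

86730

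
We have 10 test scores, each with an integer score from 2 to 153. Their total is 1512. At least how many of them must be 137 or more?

9

Suppose at most 10 − j of them reach 137; then j values are ≤ 136 and the rest ≤ 153.
The total is then ≤ 136·j + 153·(10 − j) = 1530 − 17j. For this to be ≥ 1512 we need j ≤ 1, so at least 10 − 1 = 9 must reach 137.
Exactly 9 works: 9 values at 153 and 1 at 136 total 1513; lower one of the high values by 1 (still ≥ 137) to hit 1512.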